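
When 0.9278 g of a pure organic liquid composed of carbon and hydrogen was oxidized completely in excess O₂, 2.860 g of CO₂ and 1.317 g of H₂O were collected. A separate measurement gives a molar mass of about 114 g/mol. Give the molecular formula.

C8H18

mol C = 2.860 g CO₂ ÷ 44.009 g/mol = 0.064987 mol
mol H = 2 × 1.317 g H₂O ÷ 18.015 g/mol = 0.14621 mol
Divide by the smallest (0.064987 mol): C 1.000, H 2.250
Multiplying each by 4 gives whole numbers: C 4.00, H 9.00
Empirical formula: C4H9
Empirical-formula mass = 57.12 g/mol; 114 ÷ 57.12 ≈ 2, so the molecular formula is C8H18.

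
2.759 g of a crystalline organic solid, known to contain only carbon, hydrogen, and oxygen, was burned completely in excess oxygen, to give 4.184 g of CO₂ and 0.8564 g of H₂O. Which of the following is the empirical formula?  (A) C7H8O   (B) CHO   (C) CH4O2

mol C = 4.184 g CO₂ ÷ 44.009 g/mol = 0.095071 mol
mol H = 2 × 0.8564 g H₂O ÷ 18.015 g/mol = 0.095076 mol
mass O = 2.759 − (1.1419 + 0.095837) = 1.5213 g → mol O = 1.5213 ÷ 15.999 = 0.095085 mol
Divide by the smallest (0.095071 mol): C 1.000, H 1.000, O 1.000

(B) CHO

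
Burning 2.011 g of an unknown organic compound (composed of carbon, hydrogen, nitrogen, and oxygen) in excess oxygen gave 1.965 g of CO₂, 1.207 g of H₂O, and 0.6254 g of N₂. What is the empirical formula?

CH3NO

mol C = 1.965 g CO₂ ÷ 44.009 g/mol = 0.044650 mol
mol H = 2 × 1.207 g H₂O ÷ 18.015 g/mol = 0.13400 mol
mol N = 2 × 0.6254 g N₂ ÷ 28.014 g/mol = 0.044649 mol
mass O = 2.011 − (0.53629 + 0.13507 + 0.62540) = 0.71424 g → mol O = 0.71424 ÷ 15.999 = 0.044643 mol
Divide by the smallest (0.044643 mol): C 1.000, H 3.002, N 1.000, O 1.000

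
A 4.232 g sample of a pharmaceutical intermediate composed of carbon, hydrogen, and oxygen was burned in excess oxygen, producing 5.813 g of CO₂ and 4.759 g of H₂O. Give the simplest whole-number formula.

CH4O

mol C = 5.813 g CO₂ ÷ 44.009 g/mol = 0.13209 mol
mol H = 2 × 4.759 g H₂O ÷ 18.015 g/mol = 0.52834 mol
mass O = 4.232 − (1.5865 + 0.53256) = 2.1129 g → mol O = 2.1129 ÷ 15.999 = 0.13207 mol
Divide by the smallest (0.13207 mol): C 1.000, H 4.001, O 1.000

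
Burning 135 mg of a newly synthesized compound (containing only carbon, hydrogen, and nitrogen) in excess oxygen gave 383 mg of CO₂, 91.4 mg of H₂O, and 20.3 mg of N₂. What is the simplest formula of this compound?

mol C = 0.383 g CO₂ ÷ 44.009 g/mol = 0.008703 mol
mol H = 2 × 0.0914 g H₂O ÷ 18.015 g/mol = 0.01015 mol
mol N = 2 × 0.0203 g N₂ ÷ 28.014 g/mol = 0.001449 mol
Divide by the smallest (0.001449 mol): C 6.005, H 7.001, N 1.000

C6H7N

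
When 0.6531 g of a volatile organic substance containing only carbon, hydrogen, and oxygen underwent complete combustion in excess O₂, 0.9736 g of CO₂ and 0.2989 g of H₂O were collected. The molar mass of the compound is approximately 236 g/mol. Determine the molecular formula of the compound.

C8H12O8

mol C = 0.9736 g CO₂ ÷ 44.009 g/mol = 0.022123 mol
mol H = 2 × 0.2989 g H₂O ÷ 18.015 g/mol = 0.033183 mol
mass O = 0.6531 − (0.26572 + 0.033449) = 0.35393 g → mol O = 0.35393 ÷ 15.999 = 0.022122 mol
Divide by the smallest (0.022122 mol): C 1.000, H 1.500, O 1.000
Multiplying each by 2 gives whole numbers: C 2.00, H 3.00, O 2.00
Empirical formula: C2H3O2
Empirical-formula mass = 59.04 g/mol; 236 ÷ 59.04 ≈ 4, so the molecular formula is C8H12O8.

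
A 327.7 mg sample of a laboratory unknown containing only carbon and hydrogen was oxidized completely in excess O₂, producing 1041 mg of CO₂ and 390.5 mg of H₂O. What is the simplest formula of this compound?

C6H11

mol C = 1.041 g CO₂ ÷ 44.009 g/mol = 0.023654 mol
mol H = 2 × 0.3905 g H₂O ÷ 18.015 g/mol = 0.043353 mol
Divide by the smallest (0.023654 mol): C 1.000, H 1.833
Multiplying each by 6 gives whole numbers: C 6.00, H 11.00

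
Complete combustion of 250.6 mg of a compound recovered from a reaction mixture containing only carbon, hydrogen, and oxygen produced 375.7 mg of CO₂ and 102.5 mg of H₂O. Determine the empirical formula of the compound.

mol C = 0.3757 g CO₂ ÷ 44.009 g/mol = 0.0085369 mol
mol H = 2 × 0.1025 g H₂O ÷ 18.015 g/mol = 0.011379 mol
mass O = 0.2506 − (0.10254 + 0.011470) = 0.13659 g → mol O = 0.13659 ÷ 15.999 = 0.0085376 mol
Divide by the smallest (0.0085369 mol): C 1.000, H 1.333, O 1.000
Multiplying each by 3 gives whole numbers: C 3.00, H 4.00, O 3.00

C3H4O3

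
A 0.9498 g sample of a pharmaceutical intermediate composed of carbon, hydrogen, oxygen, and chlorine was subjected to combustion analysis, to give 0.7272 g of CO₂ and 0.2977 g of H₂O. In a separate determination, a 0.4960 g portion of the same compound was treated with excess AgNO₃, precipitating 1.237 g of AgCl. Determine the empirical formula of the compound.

C2H4Cl2O

mol C = 0.7272 g CO₂ ÷ 44.009 g/mol = 0.016524 mol
mol H = 2 × 0.2977 g H₂O ÷ 18.015 g/mol = 0.033050 mol
From the AgCl data: mol Cl per gram of compound = (1.237 ÷ 143.318) ÷ 0.4960 = 0.017402 mol/g, so in the 0.9498 g combustion sample mol Cl = 0.016528 mol
mass O = 0.9498 − (0.19847 + 0.033315 + 0.58592) = 0.13210 g → mol O = 0.13210 ÷ 15.999 = 0.0082568 mol
Divide by the smallest (0.0082568 mol): C 2.001, H 4.003, Cl 2.002, O 1.000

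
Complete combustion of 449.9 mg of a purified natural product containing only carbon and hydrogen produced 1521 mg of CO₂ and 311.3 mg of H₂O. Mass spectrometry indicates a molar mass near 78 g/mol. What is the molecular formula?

C6H6

mol C = 1.521 g CO₂ ÷ 44.009 g/mol = 0.034561 mol
mol H = 2 × 0.3113 g H₂O ÷ 18.015 g/mol = 0.034560 mol
Divide by the smallest (0.034560 mol): C 1.000, H 1.000
Empirical formula: CH
Empirical-formula mass = 13.02 g/mol; 78 ÷ 13.02 ≈ 6, so the molecular formula is C6H6.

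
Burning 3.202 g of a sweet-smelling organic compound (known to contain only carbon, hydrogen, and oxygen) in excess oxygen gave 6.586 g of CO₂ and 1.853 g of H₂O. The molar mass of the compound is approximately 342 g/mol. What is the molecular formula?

mol C = 6.586 g CO₂ ÷ 44.009 g/mol = 0.14965 mol
mol H = 2 × 1.853 g H₂O ÷ 18.015 g/mol = 0.20572 mol
mass O = 3.202 − (1.7975 + 0.20736) = 1.1972 g → mol O = 1.1972 ÷ 15.999 = 0.074828 mol
Divide by the smallest (0.074828 mol): C 2.000, H 2.749, O 1.000
Multiplying each by 4 gives whole numbers: C 8.00, H 11.00, O 4.00
Empirical formula: C8H11O4
Empirical-formula mass = 171.17 g/mol; 342 ÷ 171.17 ≈ 2, so the molecular formula is C16H22O8.

C16H22O8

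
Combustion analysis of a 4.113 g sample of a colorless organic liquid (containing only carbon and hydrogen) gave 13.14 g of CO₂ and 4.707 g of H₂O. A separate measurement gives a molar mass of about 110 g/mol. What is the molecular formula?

C8H14

mol C = 13.14 g CO₂ ÷ 44.009 g/mol = 0.29858 mol
mol H = 2 × 4.707 g H₂O ÷ 18.015 g/mol = 0.52256 mol
Divide by the smallest (0.29858 mol): C 1.000, H 1.750
Multiplying each by 4 gives whole numbers: C 4.00, H 7.00
Empirical formula: C4H7
Empirical-formula mass = 55.10 g/mol; 110 ÷ 55.10 ≈ 2, so the molecular formula is C8H14.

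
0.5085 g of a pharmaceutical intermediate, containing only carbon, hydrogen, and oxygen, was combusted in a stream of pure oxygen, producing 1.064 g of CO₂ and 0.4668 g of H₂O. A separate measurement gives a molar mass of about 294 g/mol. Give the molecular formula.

C14H30O6

mol C = 1.064 g CO₂ ÷ 44.009 g/mol = 0.024177 mol
mol H = 2 × 0.4668 g H₂O ÷ 18.015 g/mol = 0.051823 mol
mass O = 0.5085 − (0.29039 + 0.052238) = 0.16587 g → mol O = 0.16587 ÷ 15.999 = 0.010368 mol
Divide by the smallest (0.010368 mol): C 2.332, H 4.999, O 1.000
Multiplying each by 3 gives whole numbers: C 7.00, H 15.00, O 3.00
Empirical formula: C7H15O3
Empirical-formula mass = 147.19 g/mol; 294 ÷ 147.19 ≈ 2, so the molecular formula is C14H30O6.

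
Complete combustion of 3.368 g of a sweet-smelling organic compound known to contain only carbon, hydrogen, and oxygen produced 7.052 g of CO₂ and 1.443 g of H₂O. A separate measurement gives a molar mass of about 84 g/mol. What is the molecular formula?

C4H4O2

mol C = 7.052 g CO₂ ÷ 44.009 g/mol = 0.16024 mol
mol H = 2 × 1.443 g H₂O ÷ 18.015 g/mol = 0.16020 mol
mass O = 3.368 − (1.9246 + 0.16148) = 1.2819 g → mol O = 1.2819 ÷ 15.999 = 0.080122 mol
Divide by the smallest (0.080122 mol): C 2.000, H 1.999, O 1.000
Empirical formula: C2H2O
Empirical-formula mass = 42.04 g/mol; 84 ÷ 42.04 ≈ 2, so the molecular formula is C4H4O2.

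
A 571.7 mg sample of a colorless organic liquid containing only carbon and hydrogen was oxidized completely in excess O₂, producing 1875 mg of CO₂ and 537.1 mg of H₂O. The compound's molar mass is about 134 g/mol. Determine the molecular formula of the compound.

mol C = 1.875 g CO₂ ÷ 44.009 g/mol = 0.042605 mol
mol H = 2 × 0.5371 g H₂O ÷ 18.015 g/mol = 0.059628 mol
Divide by the smallest (0.042605 mol): C 1.000, H 1.400
Multiplying each by 5 gives whole numbers: C 5.00, H 7.00
Empirical formula: C5H7
Empirical-formula mass = 67.11 g/mol; 134 ÷ 67.11 ≈ 2, so the molecular formula is C10H14.

C10H14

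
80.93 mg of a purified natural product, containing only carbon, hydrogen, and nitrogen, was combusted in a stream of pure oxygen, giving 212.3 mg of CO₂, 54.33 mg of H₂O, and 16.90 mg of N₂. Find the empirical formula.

mol C = 0.2123 g CO₂ ÷ 44.009 g/mol = 0.0048240 mol
mol H = 2 × 0.05433 g H₂O ÷ 18.015 g/mol = 0.0060316 mol
mol N = 2 × 0.01690 g N₂ ÷ 28.014 g/mol = 0.0012065 mol
Divide by the smallest (0.0012065 mol): C 3.998, H 4.999, N 1.000

C4H5N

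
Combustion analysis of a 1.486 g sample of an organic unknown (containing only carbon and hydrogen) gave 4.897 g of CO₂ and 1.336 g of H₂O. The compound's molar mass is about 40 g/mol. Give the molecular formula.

mol C = 4.897 g CO₂ ÷ 44.009 g/mol = 0.11127 mol
mol H = 2 × 1.336 g H₂O ÷ 18.015 g/mol = 0.14832 mol
Divide by the smallest (0.11127 mol): C 1.000, H 1.333
Multiplying each by 3 gives whole numbers: C 3.00, H 4.00
Empirical formula: C3H4
Empirical-formula mass = 40.06 g/mol; 40 ÷ 40.06 ≈ 1, so the molecular formula is C3H4.

C3H4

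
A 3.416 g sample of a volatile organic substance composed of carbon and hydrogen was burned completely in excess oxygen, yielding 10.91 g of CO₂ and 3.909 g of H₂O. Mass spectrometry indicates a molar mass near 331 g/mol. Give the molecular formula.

C24H42

mol C = 10.91 g CO₂ ÷ 44.009 g/mol = 0.24790 mol
mol H = 2 × 3.909 g H₂O ÷ 18.015 g/mol = 0.43397 mol
Divide by the smallest (0.24790 mol): C 1.000, H 1.751
Multiplying each by 4 gives whole numbers: C 4.00, H 7.00
Empirical formula: C4H7
Empirical-formula mass = 55.10 g/mol; 331 ÷ 55.10 ≈ 6, so the molecular formula is C24H42.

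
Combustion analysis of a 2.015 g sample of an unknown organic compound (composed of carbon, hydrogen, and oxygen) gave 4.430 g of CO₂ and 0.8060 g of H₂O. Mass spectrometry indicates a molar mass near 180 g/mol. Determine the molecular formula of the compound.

C9H8O4

mol C = 4.430 g CO₂ ÷ 44.009 g/mol = 0.10066 mol
mol H = 2 × 0.8060 g H₂O ÷ 18.015 g/mol = 0.089481 mol
mass O = 2.015 − (1.2090 + 0.090197) = 0.71576 g → mol O = 0.71576 ÷ 15.999 = 0.044738 mol
Divide by the smallest (0.044738 mol): C 2.250, H 2.000, O 1.000
Multiplying each by 4 gives whole numbers: C 9.00, H 8.00, O 4.00
Empirical formula: C9H8O4
Empirical-formula mass = 180.16 g/mol; 180 ÷ 180.16 ≈ 1, so the molecular formula is C9H8O4.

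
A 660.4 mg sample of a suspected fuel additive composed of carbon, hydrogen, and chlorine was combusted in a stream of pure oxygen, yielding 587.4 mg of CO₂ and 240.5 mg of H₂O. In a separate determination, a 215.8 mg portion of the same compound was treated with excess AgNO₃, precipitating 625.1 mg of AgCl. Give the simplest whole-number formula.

mol C = 0.5874 g CO₂ ÷ 44.009 g/mol = 0.013347 mol
mol H = 2 × 0.2405 g H₂O ÷ 18.015 g/mol = 0.026700 mol
From the AgCl data: mol Cl per gram of compound = (0.6251 ÷ 143.318) ÷ 0.2158 = 0.020211 mol/g, so in the 0.6604 g combustion sample mol Cl = 0.013348 mol
Divide by the smallest (0.013347 mol): C 1.000, H 2.000, Cl 1.000

CH2Cl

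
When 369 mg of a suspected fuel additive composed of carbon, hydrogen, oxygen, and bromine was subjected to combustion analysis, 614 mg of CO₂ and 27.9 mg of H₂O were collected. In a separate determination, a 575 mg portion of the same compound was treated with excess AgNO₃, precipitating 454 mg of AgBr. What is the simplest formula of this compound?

C9H2BrO3

mol C = 0.614 g CO₂ ÷ 44.009 g/mol = 0.01395 mol
mol H = 2 × 0.0279 g H₂O ÷ 18.015 g/mol = 0.003097 mol
From the AgBr data: mol Br per gram of compound = (0.454 ÷ 187.772) ÷ 0.575 = 0.004205 mol/g, so in the 0.369 g combustion sample mol Br = 0.001552 mol
mass O = 0.369 − (0.1676 + 0.003122 + 0.1240) = 0.07432 g → mol O = 0.07432 ÷ 15.999 = 0.004646 mol
Divide by the smallest (0.001552 mol): C 8.992, H 1.996, Br 1.000, O 2.994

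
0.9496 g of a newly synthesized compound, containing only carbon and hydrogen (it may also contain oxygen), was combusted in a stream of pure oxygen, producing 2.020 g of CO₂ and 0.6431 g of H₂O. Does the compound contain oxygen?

yes

mol C = 2.020 g CO₂ ÷ 44.009 g/mol = 0.045900 mol
mol H = 2 × 0.6431 g H₂O ÷ 18.015 g/mol = 0.071396 mol
C and H account for only 0.62327 g of the 0.9496 g sample; the remaining 0.32633 g must be oxygen.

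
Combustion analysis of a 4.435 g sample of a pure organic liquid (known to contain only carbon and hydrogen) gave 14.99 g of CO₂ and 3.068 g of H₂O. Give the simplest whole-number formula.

mol C = 14.99 g CO₂ ÷ 44.009 g/mol = 0.34061 mol
mol H = 2 × 3.068 g H₂O ÷ 18.015 g/mol = 0.34061 mol
Divide by the smallest (0.34061 mol): C 1.000, H 1.000

CH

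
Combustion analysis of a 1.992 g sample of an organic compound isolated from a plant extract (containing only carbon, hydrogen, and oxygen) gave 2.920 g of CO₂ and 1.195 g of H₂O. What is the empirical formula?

mol C = 2.920 g CO₂ ÷ 44.009 g/mol = 0.066350 mol
mol H = 2 × 1.195 g H₂O ÷ 18.015 g/mol = 0.13267 mol
mass O = 1.992 − (0.79693 + 0.13373) = 1.0613 g → mol O = 1.0613 ÷ 15.999 = 0.066338 mol
Divide by the smallest (0.066338 mol): C 1.000, H 2.000, O 1.000

CH2O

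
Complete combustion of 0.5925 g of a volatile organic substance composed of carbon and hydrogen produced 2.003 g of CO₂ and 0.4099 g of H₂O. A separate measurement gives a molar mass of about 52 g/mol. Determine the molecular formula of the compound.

C4H4

mol C = 2.003 g CO₂ ÷ 44.009 g/mol = 0.045513 mol
mol H = 2 × 0.4099 g H₂O ÷ 18.015 g/mol = 0.045507 mol
Divide by the smallest (0.045507 mol): C 1.000, H 1.000
Empirical formula: CH
Empirical-formula mass = 13.02 g/mol; 52 ÷ 13.02 ≈ 4, so the molecular formula is C4H4.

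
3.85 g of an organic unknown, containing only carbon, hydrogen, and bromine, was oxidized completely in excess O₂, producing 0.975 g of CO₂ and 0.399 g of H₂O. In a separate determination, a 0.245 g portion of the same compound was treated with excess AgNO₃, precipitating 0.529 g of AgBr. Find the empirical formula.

mol C = 0.975 g CO₂ ÷ 44.009 g/mol = 0.02215 mol
mol H = 2 × 0.399 g H₂O ÷ 18.015 g/mol = 0.04430 mol
From the AgBr data: mol Br per gram of compound = (0.529 ÷ 187.772) ÷ 0.245 = 0.01150 mol/g, so in the 3.85 g combustion sample mol Br = 0.04427 mol
Divide by the smallest (0.02215 mol): C 1.000, H 1.999, Br 1.998

CH2Br2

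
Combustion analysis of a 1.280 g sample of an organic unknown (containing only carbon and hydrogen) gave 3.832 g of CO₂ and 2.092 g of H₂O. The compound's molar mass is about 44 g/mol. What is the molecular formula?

mol C = 3.832 g CO₂ ÷ 44.009 g/mol = 0.087073 mol
mol H = 2 × 2.092 g H₂O ÷ 18.015 g/mol = 0.23225 mol
Divide by the smallest (0.087073 mol): C 1.000, H 2.667
Multiplying each by 3 gives whole numbers: C 3.00, H 8.00
Empirical formula: C3H8
Empirical-formula mass = 44.10 g/mol; 44 ÷ 44.10 ≈ 1, so the molecular formula is C3H8.

C3H8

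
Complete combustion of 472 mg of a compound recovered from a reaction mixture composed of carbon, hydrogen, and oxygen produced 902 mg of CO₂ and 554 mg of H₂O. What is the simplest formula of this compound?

C2H6O

mol C = 0.902 g CO₂ ÷ 44.009 g/mol = 0.02050 mol
mol H = 2 × 0.554 g H₂O ÷ 18.015 g/mol = 0.06150 mol
mass O = 0.472 − (0.2462 + 0.06200) = 0.1638 g → mol O = 0.1638 ÷ 15.999 = 0.01024 mol
Divide by the smallest (0.01024 mol): C 2.002, H 6.006, O 1.000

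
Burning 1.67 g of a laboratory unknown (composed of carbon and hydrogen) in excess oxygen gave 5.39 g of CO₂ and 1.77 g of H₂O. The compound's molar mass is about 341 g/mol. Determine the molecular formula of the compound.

C25H40

mol C = 5.39 g CO₂ ÷ 44.009 g/mol = 0.1225 mol
mol H = 2 × 1.77 g H₂O ÷ 18.015 g/mol = 0.1965 mol
Divide by the smallest (0.1225 mol): C 1.000, H 1.604
Multiplying each by 5 gives whole numbers: C 5.00, H 8.02
Empirical formula: C5H8
Empirical-formula mass = 68.12 g/mol; 341 ÷ 68.12 ≈ 5, so the molecular formula is C25H40.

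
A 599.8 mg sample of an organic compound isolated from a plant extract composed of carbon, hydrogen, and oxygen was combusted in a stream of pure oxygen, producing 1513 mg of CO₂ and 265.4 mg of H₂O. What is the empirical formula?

mol C = 1.513 g CO₂ ÷ 44.009 g/mol = 0.034379 mol
mol H = 2 × 0.2654 g H₂O ÷ 18.015 g/mol = 0.029464 mol
mass O = 0.5998 − (0.41293 + 0.029700) = 0.15717 g → mol O = 0.15717 ÷ 15.999 = 0.0098237 mol
Divide by the smallest (0.0098237 mol): C 3.500, H 2.999, O 1.000
Multiplying each by 2 gives whole numbers: C 7.00, H 6.00, O 2.00

C7H6O2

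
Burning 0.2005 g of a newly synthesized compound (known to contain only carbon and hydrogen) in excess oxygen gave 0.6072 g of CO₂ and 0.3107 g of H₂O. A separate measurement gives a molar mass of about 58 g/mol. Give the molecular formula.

C4H10

mol C = 0.6072 g CO₂ ÷ 44.009 g/mol = 0.013797 mol
mol H = 2 × 0.3107 g H₂O ÷ 18.015 g/mol = 0.034493 mol
Divide by the smallest (0.013797 mol): C 1.000, H 2.500
Multiplying each by 2 gives whole numbers: C 2.00, H 5.00
Empirical formula: C2H5
Empirical-formula mass = 29.06 g/mol; 58 ÷ 29.06 ≈ 2, so the molecular formula is C4H10.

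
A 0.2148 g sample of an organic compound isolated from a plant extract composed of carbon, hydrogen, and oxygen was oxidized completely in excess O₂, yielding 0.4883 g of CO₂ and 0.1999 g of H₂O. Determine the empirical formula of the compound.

mol C = 0.4883 g CO₂ ÷ 44.009 g/mol = 0.011095 mol
mol H = 2 × 0.1999 g H₂O ÷ 18.015 g/mol = 0.022193 mol
mass O = 0.2148 − (0.13327 + 0.022370) = 0.059162 g → mol O = 0.059162 ÷ 15.999 = 0.0036979 mol
Divide by the smallest (0.0036979 mol): C 3.000, H 6.001, O 1.000

C3H6O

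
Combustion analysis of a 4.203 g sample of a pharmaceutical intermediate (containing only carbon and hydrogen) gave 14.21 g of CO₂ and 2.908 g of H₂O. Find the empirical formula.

CH

mol C = 14.21 g CO₂ ÷ 44.009 g/mol = 0.32289 mol
mol H = 2 × 2.908 g H₂O ÷ 18.015 g/mol = 0.32284 mol
Divide by the smallest (0.32284 mol): C 1.000, H 1.000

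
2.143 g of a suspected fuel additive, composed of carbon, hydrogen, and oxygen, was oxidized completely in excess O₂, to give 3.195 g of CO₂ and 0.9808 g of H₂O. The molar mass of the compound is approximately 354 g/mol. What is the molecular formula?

mol C = 3.195 g CO₂ ÷ 44.009 g/mol = 0.072599 mol
mol H = 2 × 0.9808 g H₂O ÷ 18.015 g/mol = 0.10889 mol
mass O = 2.143 − (0.87198 + 0.10976) = 1.1613 g → mol O = 1.1613 ÷ 15.999 = 0.072583 mol
Divide by the smallest (0.072583 mol): C 1.000, H 1.500, O 1.000
Multiplying each by 2 gives whole numbers: C 2.00, H 3.00, O 2.00
Empirical formula: C2H3O2
Empirical-formula mass = 59.04 g/mol; 354 ÷ 59.04 ≈ 6, so the molecular formula is C12H18O12.

C12H18O12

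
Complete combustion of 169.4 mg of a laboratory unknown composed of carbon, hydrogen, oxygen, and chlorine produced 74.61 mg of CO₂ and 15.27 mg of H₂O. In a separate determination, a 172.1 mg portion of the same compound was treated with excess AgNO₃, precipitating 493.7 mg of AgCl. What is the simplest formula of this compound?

CHCl2O

mol C = 0.07461 g CO₂ ÷ 44.009 g/mol = 0.0016953 mol
mol H = 2 × 0.01527 g H₂O ÷ 18.015 g/mol = 0.0016953 mol
From the AgCl data: mol Cl per gram of compound = (0.4937 ÷ 143.318) ÷ 0.1721 = 0.020016 mol/g, so in the 0.1694 g combustion sample mol Cl = 0.0033907 mol
mass O = 0.1694 − (0.020363 + 0.0017088 + 0.12020) = 0.027127 g → mol O = 0.027127 ÷ 15.999 = 0.0016955 mol
Divide by the smallest (0.0016953 mol): C 1.000, H 1.000, Cl 2.000, O 1.000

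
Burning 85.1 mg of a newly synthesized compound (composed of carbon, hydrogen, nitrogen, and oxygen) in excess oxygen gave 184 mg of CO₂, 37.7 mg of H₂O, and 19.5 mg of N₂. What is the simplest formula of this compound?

C6H6N2O

mol C = 0.184 g CO₂ ÷ 44.009 g/mol = 0.004181 mol
mol H = 2 × 0.0377 g H₂O ÷ 18.015 g/mol = 0.004185 mol
mol N = 2 × 0.0195 g N₂ ÷ 28.014 g/mol = 0.001392 mol
mass O = 0.0851 − (0.05022 + 0.004219 + 0.01950) = 0.01116 g → mol O = 0.01116 ÷ 15.999 = 0.0006978 mol
Divide by the smallest (0.0006978 mol): C 5.992, H 5.998, N 1.995, O 1.000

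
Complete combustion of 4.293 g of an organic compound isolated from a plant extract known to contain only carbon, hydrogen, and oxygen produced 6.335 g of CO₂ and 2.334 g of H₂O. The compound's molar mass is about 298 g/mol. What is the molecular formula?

mol C = 6.335 g CO₂ ÷ 44.009 g/mol = 0.14395 mol
mol H = 2 × 2.334 g H₂O ÷ 18.015 g/mol = 0.25912 mol
mass O = 4.293 − (1.7290 + 0.26119) = 2.3029 g → mol O = 2.3029 ÷ 15.999 = 0.14394 mol
Divide by the smallest (0.14394 mol): C 1.000, H 1.800, O 1.000
Multiplying each by 5 gives whole numbers: C 5.00, H 9.00, O 5.00
Empirical formula: C5H9O5
Empirical-formula mass = 149.12 g/mol; 298 ÷ 149.12 ≈ 2, so the molecular formula is C10H18O10.

C10H18O10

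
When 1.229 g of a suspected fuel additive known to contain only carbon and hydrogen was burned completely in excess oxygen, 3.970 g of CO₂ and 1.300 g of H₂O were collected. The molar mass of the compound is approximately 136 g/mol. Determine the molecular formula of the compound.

mol C = 3.970 g CO₂ ÷ 44.009 g/mol = 0.090209 mol
mol H = 2 × 1.300 g H₂O ÷ 18.015 g/mol = 0.14432 mol
Divide by the smallest (0.090209 mol): C 1.000, H 1.600
Multiplying each by 5 gives whole numbers: C 5.00, H 8.00
Empirical formula: C5H8
Empirical-formula mass = 68.12 g/mol; 136 ÷ 68.12 ≈ 2, so the molecular formula is C10H16.

C10H16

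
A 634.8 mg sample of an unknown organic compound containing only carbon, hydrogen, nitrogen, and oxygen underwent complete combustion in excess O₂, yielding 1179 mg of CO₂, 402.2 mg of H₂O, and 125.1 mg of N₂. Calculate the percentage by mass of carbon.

mol C = 1.179 g CO₂ ÷ 44.009 g/mol = 0.026790 mol
mol H = 2 × 0.4022 g H₂O ÷ 18.015 g/mol = 0.044652 mol
mol N = 2 × 0.1251 g N₂ ÷ 28.014 g/mol = 0.0089312 mol
mass O = 0.6348 − (0.32177 + 0.045009 + 0.12510) = 0.14292 g → mol O = 0.14292 ÷ 15.999 = 0.0089329 mol
mass % C = 0.32177 g ÷ 0.6348 g × 100%

50.69%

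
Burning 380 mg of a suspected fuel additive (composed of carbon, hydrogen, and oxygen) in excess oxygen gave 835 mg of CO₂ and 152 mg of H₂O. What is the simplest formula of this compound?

C9H8O4

mol C = 0.835 g CO₂ ÷ 44.009 g/mol = 0.01897 mol
mol H = 2 × 0.152 g H₂O ÷ 18.015 g/mol = 0.01687 mol
mass O = 0.380 − (0.2279 + 0.01701) = 0.1351 g → mol O = 0.1351 ÷ 15.999 = 0.008444 mol
Divide by the smallest (0.008444 mol): C 2.247, H 1.998, O 1.000
Multiplying each by 4 gives whole numbers: C 8.99, H 7.99, O 4.00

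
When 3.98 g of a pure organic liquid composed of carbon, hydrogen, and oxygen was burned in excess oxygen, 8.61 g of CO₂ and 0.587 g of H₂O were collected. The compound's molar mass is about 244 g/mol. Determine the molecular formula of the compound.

C12H4O6

mol C = 8.61 g CO₂ ÷ 44.009 g/mol = 0.1956 mol
mol H = 2 × 0.587 g H₂O ÷ 18.015 g/mol = 0.06517 mol
mass O = 3.98 − (2.350 + 0.06569) = 1.564 g → mol O = 1.564 ÷ 15.999 = 0.09778 mol
Divide by the smallest (0.06517 mol): C 3.002, H 1.000, O 1.501
Multiplying each by 2 gives whole numbers: C 6.00, H 2.00, O 3.00
Empirical formula: C6H2O3
Empirical-formula mass = 122.08 g/mol; 244 ÷ 122.08 ≈ 2, so the molecular formula is C12H4O6.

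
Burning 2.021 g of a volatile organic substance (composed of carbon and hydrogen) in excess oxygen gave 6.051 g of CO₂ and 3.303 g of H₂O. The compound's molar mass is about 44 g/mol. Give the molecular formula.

mol C = 6.051 g CO₂ ÷ 44.009 g/mol = 0.13749 mol
mol H = 2 × 3.303 g H₂O ÷ 18.015 g/mol = 0.36669 mol
Divide by the smallest (0.13749 mol): C 1.000, H 2.667
Multiplying each by 3 gives whole numbers: C 3.00, H 8.00
Empirical formula: C3H8
Empirical-formula mass = 44.10 g/mol; 44 ÷ 44.10 ≈ 1, so the molecular formula is C3H8.

C3H8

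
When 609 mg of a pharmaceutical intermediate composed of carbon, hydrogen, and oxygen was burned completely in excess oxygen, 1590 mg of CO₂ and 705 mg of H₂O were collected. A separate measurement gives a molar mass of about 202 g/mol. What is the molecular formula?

mol C = 1.59 g CO₂ ÷ 44.009 g/mol = 0.03613 mol
mol H = 2 × 0.705 g H₂O ÷ 18.015 g/mol = 0.07827 mol
mass O = 0.609 − (0.4339 + 0.07889) = 0.09616 g → mol O = 0.09616 ÷ 15.999 = 0.006010 mol
Divide by the smallest (0.006010 mol): C 6.011, H 13.022, O 1.000
Empirical formula: C6H13O
Empirical-formula mass = 101.17 g/mol; 202 ÷ 101.17 ≈ 2, so the molecular formula is C12H26O2.

C12H26O2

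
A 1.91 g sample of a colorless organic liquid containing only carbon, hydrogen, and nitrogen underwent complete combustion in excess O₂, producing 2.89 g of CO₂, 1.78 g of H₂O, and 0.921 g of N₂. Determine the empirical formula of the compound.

CH3N

mol C = 2.89 g CO₂ ÷ 44.009 g/mol = 0.06567 mol
mol H = 2 × 1.78 g H₂O ÷ 18.015 g/mol = 0.1976 mol
mol N = 2 × 0.921 g N₂ ÷ 28.014 g/mol = 0.06575 mol
Divide by the smallest (0.06567 mol): C 1.000, H 3.009, N 1.001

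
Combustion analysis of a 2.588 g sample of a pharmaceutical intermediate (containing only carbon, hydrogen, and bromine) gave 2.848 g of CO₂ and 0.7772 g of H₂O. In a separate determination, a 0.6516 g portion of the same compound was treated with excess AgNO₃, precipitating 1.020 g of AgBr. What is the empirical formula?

mol C = 2.848 g CO₂ ÷ 44.009 g/mol = 0.064714 mol
mol H = 2 × 0.7772 g H₂O ÷ 18.015 g/mol = 0.086284 mol
From the AgBr data: mol Br per gram of compound = (1.020 ÷ 187.772) ÷ 0.6516 = 0.0083366 mol/g, so in the 2.588 g combustion sample mol Br = 0.021575 mol
Divide by the smallest (0.021575 mol): C 2.999, H 3.999, Br 1.000

C3H4Br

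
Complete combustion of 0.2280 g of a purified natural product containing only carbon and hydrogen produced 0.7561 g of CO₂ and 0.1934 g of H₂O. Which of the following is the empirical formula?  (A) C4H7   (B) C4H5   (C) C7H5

mol C = 0.7561 g CO₂ ÷ 44.009 g/mol = 0.017181 mol
mol H = 2 × 0.1934 g H₂O ÷ 18.015 g/mol = 0.021471 mol
Divide by the smallest (0.017181 mol): C 1.000, H 1.250
Multiplying each by 4 gives whole numbers: C 4.00, H 5.00

(B) C4H5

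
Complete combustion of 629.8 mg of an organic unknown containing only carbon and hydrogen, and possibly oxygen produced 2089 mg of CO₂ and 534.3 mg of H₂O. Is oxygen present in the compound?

mol C = 2.089 g CO₂ ÷ 44.009 g/mol = 0.047468 mol
mol H = 2 × 0.5343 g H₂O ÷ 18.015 g/mol = 0.059317 mol
C and H together account for 0.62992 g — essentially the entire 0.6298 g sample — so the compound contains no oxygen.

no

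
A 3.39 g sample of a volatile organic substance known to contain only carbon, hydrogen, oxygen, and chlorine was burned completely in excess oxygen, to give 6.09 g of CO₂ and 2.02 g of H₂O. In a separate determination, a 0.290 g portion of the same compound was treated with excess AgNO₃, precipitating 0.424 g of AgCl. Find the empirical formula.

mol C = 6.09 g CO₂ ÷ 44.009 g/mol = 0.1384 mol
mol H = 2 × 2.02 g H₂O ÷ 18.015 g/mol = 0.2243 mol
From the AgCl data: mol Cl per gram of compound = (0.424 ÷ 143.318) ÷ 0.290 = 0.01020 mol/g, so in the 3.39 g combustion sample mol Cl = 0.03458 mol
mass O = 3.39 − (1.662 + 0.2261 + 1.226) = 0.2759 g → mol O = 0.2759 ÷ 15.999 = 0.01724 mol
Divide by the smallest (0.01724 mol): C 8.025, H 13.005, Cl 2.006, O 1.000

C8H13Cl2O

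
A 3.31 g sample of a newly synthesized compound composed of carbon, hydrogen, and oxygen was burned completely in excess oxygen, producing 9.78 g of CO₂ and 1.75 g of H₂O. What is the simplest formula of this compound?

mol C = 9.78 g CO₂ ÷ 44.009 g/mol = 0.2222 mol
mol H = 2 × 1.75 g H₂O ÷ 18.015 g/mol = 0.1943 mol
mass O = 3.31 − (2.669 + 0.1958) = 0.4450 g → mol O = 0.4450 ÷ 15.999 = 0.02781 mol
Divide by the smallest (0.02781 mol): C 7.990, H 6.985, O 1.000

C8H7O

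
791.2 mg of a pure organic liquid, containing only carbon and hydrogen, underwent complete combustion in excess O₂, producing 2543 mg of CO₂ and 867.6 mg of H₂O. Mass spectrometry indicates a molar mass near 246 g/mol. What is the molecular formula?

mol C = 2.543 g CO₂ ÷ 44.009 g/mol = 0.057784 mol
mol H = 2 × 0.8676 g H₂O ÷ 18.015 g/mol = 0.096320 mol
Divide by the smallest (0.057784 mol): C 1.000, H 1.667
Multiplying each by 3 gives whole numbers: C 3.00, H 5.00
Empirical formula: C3H5
Empirical-formula mass = 41.07 g/mol; 246 ÷ 41.07 ≈ 6, so the molecular formula is C18H30.

C18H30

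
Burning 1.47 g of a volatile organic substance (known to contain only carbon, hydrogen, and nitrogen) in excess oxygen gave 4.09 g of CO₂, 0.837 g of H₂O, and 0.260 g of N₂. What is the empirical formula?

C5H5N

mol C = 4.09 g CO₂ ÷ 44.009 g/mol = 0.09294 mol
mol H = 2 × 0.837 g H₂O ÷ 18.015 g/mol = 0.09292 mol
mol N = 2 × 0.260 g N₂ ÷ 28.014 g/mol = 0.01856 mol
Divide by the smallest (0.01856 mol): C 5.007, H 5.006, N 1.000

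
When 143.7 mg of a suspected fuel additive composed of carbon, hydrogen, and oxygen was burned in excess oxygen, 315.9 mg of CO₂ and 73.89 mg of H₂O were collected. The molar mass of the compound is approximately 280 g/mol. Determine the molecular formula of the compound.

C14H16O6

mol C = 0.3159 g CO₂ ÷ 44.009 g/mol = 0.0071781 mol
mol H = 2 × 0.07389 g H₂O ÷ 18.015 g/mol = 0.0082032 mol
mass O = 0.1437 − (0.086216 + 0.0082688) = 0.049215 g → mol O = 0.049215 ÷ 15.999 = 0.0030762 mol
Divide by the smallest (0.0030762 mol): C 2.333, H 2.667, O 1.000
Multiplying each by 3 gives whole numbers: C 7.00, H 8.00, O 3.00
Empirical formula: C7H8O3
Empirical-formula mass = 140.14 g/mol; 280 ÷ 140.14 ≈ 2, so the molecular formula is C14H16O6.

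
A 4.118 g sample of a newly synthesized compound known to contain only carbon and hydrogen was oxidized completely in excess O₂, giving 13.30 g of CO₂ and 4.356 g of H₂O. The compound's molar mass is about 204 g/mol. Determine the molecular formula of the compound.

mol C = 13.30 g CO₂ ÷ 44.009 g/mol = 0.30221 mol
mol H = 2 × 4.356 g H₂O ÷ 18.015 g/mol = 0.48360 mol
Divide by the smallest (0.30221 mol): C 1.000, H 1.600
Multiplying each by 5 gives whole numbers: C 5.00, H 8.00
Empirical formula: C5H8
Empirical-formula mass = 68.12 g/mol; 204 ÷ 68.12 ≈ 3, so the molecular formula is C15H24.

C15H24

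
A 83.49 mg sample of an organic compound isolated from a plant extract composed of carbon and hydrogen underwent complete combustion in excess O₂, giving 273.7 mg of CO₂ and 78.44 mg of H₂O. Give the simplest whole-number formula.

mol C = 0.2737 g CO₂ ÷ 44.009 g/mol = 0.0062192 mol
mol H = 2 × 0.07844 g H₂O ÷ 18.015 g/mol = 0.0087083 mol
Divide by the smallest (0.0062192 mol): C 1.000, H 1.400
Multiplying each by 5 gives whole numbers: C 5.00, H 7.00

C5H7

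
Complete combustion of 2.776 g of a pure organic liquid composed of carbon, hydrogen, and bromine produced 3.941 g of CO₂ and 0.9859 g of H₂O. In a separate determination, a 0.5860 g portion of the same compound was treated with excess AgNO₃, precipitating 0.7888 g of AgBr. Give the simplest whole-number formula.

mol C = 3.941 g CO₂ ÷ 44.009 g/mol = 0.089550 mol
mol H = 2 × 0.9859 g H₂O ÷ 18.015 g/mol = 0.10945 mol
From the AgBr data: mol Br per gram of compound = (0.7888 ÷ 187.772) ÷ 0.5860 = 0.0071687 mol/g, so in the 2.776 g combustion sample mol Br = 0.019900 mol
Divide by the smallest (0.019900 mol): C 4.500, H 5.500, Br 1.000
Multiplying each by 2 gives whole numbers: C 9.00, H 11.00, Br 2.00

C9H11Br2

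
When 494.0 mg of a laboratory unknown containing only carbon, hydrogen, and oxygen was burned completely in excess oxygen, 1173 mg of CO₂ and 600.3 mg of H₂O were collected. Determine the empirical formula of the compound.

mol C = 1.173 g CO₂ ÷ 44.009 g/mol = 0.026654 mol
mol H = 2 × 0.6003 g H₂O ÷ 18.015 g/mol = 0.066644 mol
mass O = 0.4940 − (0.32014 + 0.067178) = 0.10669 g → mol O = 0.10669 ÷ 15.999 = 0.0066683 mol
Divide by the smallest (0.0066683 mol): C 3.997, H 9.994, O 1.000

C4H10O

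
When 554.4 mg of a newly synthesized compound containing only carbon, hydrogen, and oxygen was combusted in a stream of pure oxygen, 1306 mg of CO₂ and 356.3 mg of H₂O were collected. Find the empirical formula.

C3H4O

mol C = 1.306 g CO₂ ÷ 44.009 g/mol = 0.029676 mol
mol H = 2 × 0.3563 g H₂O ÷ 18.015 g/mol = 0.039556 mol
mass O = 0.5544 − (0.35644 + 0.039872) = 0.15809 g → mol O = 0.15809 ÷ 15.999 = 0.0098814 mol
Divide by the smallest (0.0098814 mol): C 3.003, H 4.003, O 1.000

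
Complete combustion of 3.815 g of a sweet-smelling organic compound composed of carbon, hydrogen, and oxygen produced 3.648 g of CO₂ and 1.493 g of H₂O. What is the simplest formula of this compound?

mol C = 3.648 g CO₂ ÷ 44.009 g/mol = 0.082892 mol
mol H = 2 × 1.493 g H₂O ÷ 18.015 g/mol = 0.16575 mol
mass O = 3.815 − (0.99562 + 0.16708) = 2.6523 g → mol O = 2.6523 ÷ 15.999 = 0.16578 mol
Divide by the smallest (0.082892 mol): C 1.000, H 2.000, O 2.000

CH2O2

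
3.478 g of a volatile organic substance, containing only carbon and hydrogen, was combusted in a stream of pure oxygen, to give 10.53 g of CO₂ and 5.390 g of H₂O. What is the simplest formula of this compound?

C2H5

mol C = 10.53 g CO₂ ÷ 44.009 g/mol = 0.23927 mol
mol H = 2 × 5.390 g H₂O ÷ 18.015 g/mol = 0.59839 mol
Divide by the smallest (0.23927 mol): C 1.000, H 2.501
Multiplying each by 2 gives whole numbers: C 2.00, H 5.00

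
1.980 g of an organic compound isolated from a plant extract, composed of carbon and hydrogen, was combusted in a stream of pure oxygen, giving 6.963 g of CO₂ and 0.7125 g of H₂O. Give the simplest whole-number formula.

C2H

mol C = 6.963 g CO₂ ÷ 44.009 g/mol = 0.15822 mol
mol H = 2 × 0.7125 g H₂O ÷ 18.015 g/mol = 0.079101 mol
Divide by the smallest (0.079101 mol): C 2.000, H 1.000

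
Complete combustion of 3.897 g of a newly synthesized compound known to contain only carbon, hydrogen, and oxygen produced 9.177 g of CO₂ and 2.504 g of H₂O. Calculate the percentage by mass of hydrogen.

mol C = 9.177 g CO₂ ÷ 44.009 g/mol = 0.20853 mol
mol H = 2 × 2.504 g H₂O ÷ 18.015 g/mol = 0.27799 mol
mass O = 3.897 − (2.5046 + 0.28021) = 1.1122 g → mol O = 1.1122 ÷ 15.999 = 0.069516 mol
mass % H = 0.28021 g ÷ 3.897 g × 100%

7.19%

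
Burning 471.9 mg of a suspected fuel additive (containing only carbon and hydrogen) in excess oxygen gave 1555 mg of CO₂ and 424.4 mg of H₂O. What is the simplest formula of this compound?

mol C = 1.555 g CO₂ ÷ 44.009 g/mol = 0.035334 mol
mol H = 2 × 0.4244 g H₂O ÷ 18.015 g/mol = 0.047116 mol
Divide by the smallest (0.035334 mol): C 1.000, H 1.333
Multiplying each by 3 gives whole numbers: C 3.00, H 4.00

C3H4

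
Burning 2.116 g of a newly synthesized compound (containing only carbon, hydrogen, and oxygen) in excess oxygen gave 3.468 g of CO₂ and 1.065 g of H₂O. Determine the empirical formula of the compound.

mol C = 3.468 g CO₂ ÷ 44.009 g/mol = 0.078802 mol
mol H = 2 × 1.065 g H₂O ÷ 18.015 g/mol = 0.11823 mol
mass O = 2.116 − (0.94649 + 0.11918) = 1.0503 g → mol O = 1.0503 ÷ 15.999 = 0.065650 mol
Divide by the smallest (0.065650 mol): C 1.200, H 1.801, O 1.000
Multiplying each by 5 gives whole numbers: C 6.00, H 9.00, O 5.00

C6H9O5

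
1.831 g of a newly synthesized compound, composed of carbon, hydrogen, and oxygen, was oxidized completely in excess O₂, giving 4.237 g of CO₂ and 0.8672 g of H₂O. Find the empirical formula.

C8H8O3

mol C = 4.237 g CO₂ ÷ 44.009 g/mol = 0.096276 mol
mol H = 2 × 0.8672 g H₂O ÷ 18.015 g/mol = 0.096275 mol
mass O = 1.831 − (1.1564 + 0.097046) = 0.57759 g → mol O = 0.57759 ÷ 15.999 = 0.036101 mol
Divide by the smallest (0.036101 mol): C 2.667, H 2.667, O 1.000
Multiplying each by 3 gives whole numbers: C 8.00, H 8.00, O 3.00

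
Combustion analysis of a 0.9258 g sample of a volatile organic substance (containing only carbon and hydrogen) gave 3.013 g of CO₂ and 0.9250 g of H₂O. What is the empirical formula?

mol C = 3.013 g CO₂ ÷ 44.009 g/mol = 0.068463 mol
mol H = 2 × 0.9250 g H₂O ÷ 18.015 g/mol = 0.10269 mol
Divide by the smallest (0.068463 mol): C 1.000, H 1.500
Multiplying each by 2 gives whole numbers: C 2.00, H 3.00

C2H3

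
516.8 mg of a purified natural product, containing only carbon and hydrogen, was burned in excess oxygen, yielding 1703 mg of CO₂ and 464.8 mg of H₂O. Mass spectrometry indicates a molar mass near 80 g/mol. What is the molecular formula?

mol C = 1.703 g CO₂ ÷ 44.009 g/mol = 0.038697 mol
mol H = 2 × 0.4648 g H₂O ÷ 18.015 g/mol = 0.051601 mol
Divide by the smallest (0.038697 mol): C 1.000, H 1.333
Multiplying each by 3 gives whole numbers: C 3.00, H 4.00
Empirical formula: C3H4
Empirical-formula mass = 40.06 g/mol; 80 ÷ 40.06 ≈ 2, so the molecular formula is C6H8.

C6H8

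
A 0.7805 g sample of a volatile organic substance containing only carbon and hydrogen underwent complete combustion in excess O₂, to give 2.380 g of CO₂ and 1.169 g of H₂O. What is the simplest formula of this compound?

mol C = 2.380 g CO₂ ÷ 44.009 g/mol = 0.054080 mol
mol H = 2 × 1.169 g H₂O ÷ 18.015 g/mol = 0.12978 mol
Divide by the smallest (0.054080 mol): C 1.000, H 2.400
Multiplying each by 5 gives whole numbers: C 5.00, H 12.00

C5H12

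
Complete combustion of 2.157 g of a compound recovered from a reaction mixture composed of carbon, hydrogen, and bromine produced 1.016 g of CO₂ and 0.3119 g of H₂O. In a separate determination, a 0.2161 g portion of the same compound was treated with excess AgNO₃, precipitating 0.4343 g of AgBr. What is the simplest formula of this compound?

C2H3Br2

mol C = 1.016 g CO₂ ÷ 44.009 g/mol = 0.023086 mol
mol H = 2 × 0.3119 g H₂O ÷ 18.015 g/mol = 0.034627 mol
From the AgBr data: mol Br per gram of compound = (0.4343 ÷ 187.772) ÷ 0.2161 = 0.010703 mol/g, so in the 2.157 g combustion sample mol Br = 0.023086 mol
Divide by the smallest (0.023086 mol): C 1.000, H 1.500, Br 1.000
Multiplying each by 2 gives whole numbers: C 2.00, H 3.00, Br 2.00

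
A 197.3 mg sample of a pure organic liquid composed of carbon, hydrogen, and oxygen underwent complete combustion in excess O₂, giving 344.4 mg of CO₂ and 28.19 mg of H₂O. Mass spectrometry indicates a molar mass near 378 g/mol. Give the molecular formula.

mol C = 0.3444 g CO₂ ÷ 44.009 g/mol = 0.0078257 mol
mol H = 2 × 0.02819 g H₂O ÷ 18.015 g/mol = 0.0031296 mol
mass O = 0.1973 − (0.093994 + 0.0031547) = 0.10015 g → mol O = 0.10015 ÷ 15.999 = 0.0062598 mol
Divide by the smallest (0.0031296 mol): C 2.501, H 1.000, O 2.000
Multiplying each by 2 gives whole numbers: C 5.00, H 2.00, O 4.00
Empirical formula: C5H2O4
Empirical-formula mass = 126.07 g/mol; 378 ÷ 126.07 ≈ 3, so the molecular formula is C15H6O12.

C15H6O12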